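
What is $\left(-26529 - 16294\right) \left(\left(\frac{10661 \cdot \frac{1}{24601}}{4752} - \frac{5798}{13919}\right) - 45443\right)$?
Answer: $\frac{287867479978032378553}{147926009808} \approx 1.946 \cdot 10^{9}$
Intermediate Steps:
$\left(-26529 - 16294\right) \left(\left(\frac{10661 \cdot \frac{1}{24601}}{4752} - \frac{5798}{13919}\right) - 45443\right) = - 42823 \left(\left(10661 \cdot \frac{1}{24601} \cdot \frac{1}{4752} - \frac{5798}{13919}\right) - 45443\right) = - 42823 \left(\left(\frac{10661}{24601} \cdot \frac{1}{4752} - \frac{5798}{13919}\right) - 45443\right) = - 42823 \left(\left(\frac{10661}{116903952} - \frac{5798}{13919}\right) - 45443\right) = - 42823 \left(- \frac{677660723237}{1627186107888} - 45443\right) = \left(-42823\right) \left(- \frac{73944895961477621}{1627186107888}\right) = \frac{287867479978032378553}{147926009808}$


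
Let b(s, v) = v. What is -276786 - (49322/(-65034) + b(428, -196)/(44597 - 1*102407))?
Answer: -86717175691357/313301295 ≈ -2.7679e+5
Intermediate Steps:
-276786 - (49322/(-65034) + b(428, -196)/(44597 - 1*102407)) = -276786 - (49322/(-65034) - 196/(44597 - 1*102407)) = -276786 - (49322*(-1/65034) - 196/(44597 - 102407)) = -276786 - (-24661/32517 - 196/(-57810)) = -276786 - (-24661/32517 - 196*(-1/57810)) = -276786 - (-24661/32517 + 98/28905) = -276786 - 1*(-236546513/313301295) = -276786 + 236546513/313301295 = -86717175691357/313301295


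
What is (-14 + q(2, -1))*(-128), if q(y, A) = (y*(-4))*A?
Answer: 768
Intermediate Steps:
q(y, A) = -4*A*y (q(y, A) = (-4*y)*A = -4*A*y)
(-14 + q(2, -1))*(-128) = (-14 - 4*(-1)*2)*(-128) = (-14 + 8)*(-128) = -6*(-128) = 768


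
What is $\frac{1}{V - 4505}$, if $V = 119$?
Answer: $- \frac{1}{4386} \approx -0.000228$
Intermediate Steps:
$\frac{1}{V - 4505} = \frac{1}{119 - 4505} = \frac{1}{-4386} = - \frac{1}{4386}$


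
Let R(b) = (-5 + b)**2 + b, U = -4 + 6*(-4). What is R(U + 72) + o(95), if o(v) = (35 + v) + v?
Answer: 1790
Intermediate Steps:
o(v) = 35 + 2*v
U = -28 (U = -4 - 24 = -28)
R(b) = b + (-5 + b)**2
R(U + 72) + o(95) = ((-28 + 72) + (-5 + (-28 + 72))**2) + (35 + 2*95) = (44 + (-5 + 44)**2) + (35 + 190) = (44 + 39**2) + 225 = (44 + 1521) + 225 = 1565 + 225 = 1790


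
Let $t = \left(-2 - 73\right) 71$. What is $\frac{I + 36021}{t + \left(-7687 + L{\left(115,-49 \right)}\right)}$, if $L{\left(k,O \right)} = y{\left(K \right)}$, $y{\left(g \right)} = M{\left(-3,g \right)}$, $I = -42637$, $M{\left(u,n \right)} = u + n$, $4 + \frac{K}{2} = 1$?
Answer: $\frac{6616}{13021} \approx 0.5081$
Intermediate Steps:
$K = -6$ ($K = -8 + 2 \cdot 1 = -8 + 2 = -6$)
$t = -5325$ ($t = \left(-75\right) 71 = -5325$)
$M{\left(u,n \right)} = n + u$
$y{\left(g \right)} = -3 + g$ ($y{\left(g \right)} = g - 3 = -3 + g$)
$L{\left(k,O \right)} = -9$ ($L{\left(k,O \right)} = -3 - 6 = -9$)
$\frac{I + 36021}{t + \left(-7687 + L{\left(115,-49 \right)}\right)} = \frac{-42637 + 36021}{-5325 - 7696} = - \frac{6616}{-5325 - 7696} = - \frac{6616}{-13021} = \left(-6616\right) \left(- \frac{1}{13021}\right) = \frac{6616}{13021}$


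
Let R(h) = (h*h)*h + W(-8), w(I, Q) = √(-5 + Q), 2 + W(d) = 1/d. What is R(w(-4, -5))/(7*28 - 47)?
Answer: -17/1192 - 10*I*√10/149 ≈ -0.014262 - 0.21223*I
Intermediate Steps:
W(d) = -2 + 1/d
R(h) = -17/8 + h³ (R(h) = (h*h)*h + (-2 + 1/(-8)) = h²*h + (-2 - ⅛) = h³ - 17/8 = -17/8 + h³)
R(w(-4, -5))/(7*28 - 47) = (-17/8 + (√(-5 - 5))³)/(7*28 - 47) = (-17/8 + (√(-10))³)/(196 - 47) = (-17/8 + (I*√10)³)/149 = (-17/8 - 10*I*√10)*(1/149) = -17/1192 - 10*I*√10/149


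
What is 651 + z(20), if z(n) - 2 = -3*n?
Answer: 593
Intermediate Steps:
z(n) = 2 - 3*n
651 + z(20) = 651 + (2 - 3*20) = 651 + (2 - 60) = 651 - 58 = 593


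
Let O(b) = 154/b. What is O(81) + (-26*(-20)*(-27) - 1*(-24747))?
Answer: 867421/81 ≈ 10709.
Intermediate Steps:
O(81) + (-26*(-20)*(-27) - 1*(-24747)) = 154/81 + (-26*(-20)*(-27) - 1*(-24747)) = 154*(1/81) + (520*(-27) + 24747) = 154/81 + (-14040 + 24747) = 154/81 + 10707 = 867421/81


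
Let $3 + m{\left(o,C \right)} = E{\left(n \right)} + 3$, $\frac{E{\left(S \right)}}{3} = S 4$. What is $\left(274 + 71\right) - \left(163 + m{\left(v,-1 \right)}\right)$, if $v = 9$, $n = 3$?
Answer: $146$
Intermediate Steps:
$E{\left(S \right)} = 12 S$ ($E{\left(S \right)} = 3 S 4 = 3 \cdot 4 S = 12 S$)
$m{\left(o,C \right)} = 36$ ($m{\left(o,C \right)} = -3 + \left(12 \cdot 3 + 3\right) = -3 + \left(36 + 3\right) = -3 + 39 = 36$)
$\left(274 + 71\right) - \left(163 + m{\left(v,-1 \right)}\right) = \left(274 + 71\right) - 199 = 345 - 199 = 146$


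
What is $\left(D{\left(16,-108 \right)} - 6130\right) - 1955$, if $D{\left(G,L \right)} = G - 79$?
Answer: $-8148$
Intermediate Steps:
$D{\left(G,L \right)} = -79 + G$
$\left(D{\left(16,-108 \right)} - 6130\right) - 1955 = \left(\left(-79 + 16\right) - 6130\right) - 1955 = \left(-63 - 6130\right) - 1955 = -6193 - 1955 = -8148$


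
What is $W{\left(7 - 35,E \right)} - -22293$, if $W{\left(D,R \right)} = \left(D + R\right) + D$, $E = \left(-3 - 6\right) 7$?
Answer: $22174$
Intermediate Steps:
$E = -63$ ($E = \left(-9\right) 7 = -63$)
$W{\left(D,R \right)} = R + 2 D$
$W{\left(7 - 35,E \right)} - -22293 = \left(-63 + 2 \left(7 - 35\right)\right) - -22293 = \left(-63 + 2 \left(7 - 35\right)\right) + 22293 = \left(-63 + 2 \left(-28\right)\right) + 22293 = \left(-63 - 56\right) + 22293 = -119 + 22293 = 22174$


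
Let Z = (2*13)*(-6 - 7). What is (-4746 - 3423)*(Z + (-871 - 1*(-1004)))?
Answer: 1674645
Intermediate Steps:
Z = -338 (Z = 26*(-13) = -338)
(-4746 - 3423)*(Z + (-871 - 1*(-1004))) = (-4746 - 3423)*(-338 + (-871 - 1*(-1004))) = -8169*(-338 + (-871 + 1004)) = -8169*(-338 + 133) = -8169*(-205) = 1674645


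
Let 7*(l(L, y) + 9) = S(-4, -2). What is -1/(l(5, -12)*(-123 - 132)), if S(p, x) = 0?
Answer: -1/2295 ≈ -0.00043573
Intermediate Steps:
l(L, y) = -9 (l(L, y) = -9 + (⅐)*0 = -9 + 0 = -9)
-1/(l(5, -12)*(-123 - 132)) = -1/((-9*(-123 - 132))) = -1/((-9*(-255))) = -1/2295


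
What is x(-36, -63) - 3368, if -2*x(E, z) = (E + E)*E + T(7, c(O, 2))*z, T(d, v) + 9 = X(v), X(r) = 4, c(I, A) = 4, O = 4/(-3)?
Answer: -9643/2 ≈ -4821.5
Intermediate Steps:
O = -4/3 (O = 4*(-⅓) = -4/3 ≈ -1.3333)
T(d, v) = -5 (T(d, v) = -9 + 4 = -5)
x(E, z) = -E² + 5*z/2 (x(E, z) = -((E + E)*E - 5*z)/2 = -((2*E)*E - 5*z)/2 = -(2*E² - 5*z)/2 = -(-5*z + 2*E²)/2 = -E² + 5*z/2)
x(-36, -63) - 3368 = (-1*(-36)² + (5/2)*(-63)) - 3368 = (-1*1296 - 315/2) - 3368 = (-1296 - 315/2) - 3368 = -2907/2 - 3368 = -9643/2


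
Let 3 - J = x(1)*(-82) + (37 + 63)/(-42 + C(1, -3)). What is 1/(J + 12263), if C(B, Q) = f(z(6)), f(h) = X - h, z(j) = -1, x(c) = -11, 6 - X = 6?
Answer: 41/466024 ≈ 8.7978e-5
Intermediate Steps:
X = 0 (X = 6 - 1*6 = 6 - 6 = 0)
f(h) = -h (f(h) = 0 - h = -h)
C(B, Q) = 1 (C(B, Q) = -1*(-1) = 1)
J = -36759/41 (J = 3 - (-11*(-82) + (37 + 63)/(-42 + 1)) = 3 - (902 + 100/(-41)) = 3 - (902 + 100*(-1/41)) = 3 - (902 - 100/41) = 3 - 1*36882/41 = 3 - 36882/41 = -36759/41 ≈ -896.56)
1/(J + 12263) = 1/(-36759/41 + 12263) = 1/(466024/41) = 41/466024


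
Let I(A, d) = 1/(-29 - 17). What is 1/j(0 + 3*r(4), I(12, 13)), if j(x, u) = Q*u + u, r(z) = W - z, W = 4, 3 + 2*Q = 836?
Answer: -92/835 ≈ -0.11018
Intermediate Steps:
Q = 833/2 (Q = -3/2 + (1/2)*836 = -3/2 + 418 = 833/2 ≈ 416.50)
I(A, d) = -1/46 (I(A, d) = 1/(-46) = -1/46)
r(z) = 4 - z
j(x, u) = 835*u/2 (j(x, u) = 833*u/2 + u = 835*u/2)
1/j(0 + 3*r(4), I(12, 13)) = 1/((835/2)*(-1/46)) = 1/(-835/92) = -92/835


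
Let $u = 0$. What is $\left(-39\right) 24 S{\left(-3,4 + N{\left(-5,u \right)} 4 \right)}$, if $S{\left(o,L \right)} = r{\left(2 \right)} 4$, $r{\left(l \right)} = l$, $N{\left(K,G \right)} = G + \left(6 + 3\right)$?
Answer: $-7488$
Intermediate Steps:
$N{\left(K,G \right)} = 9 + G$ ($N{\left(K,G \right)} = G + 9 = 9 + G$)
$S{\left(o,L \right)} = 8$ ($S{\left(o,L \right)} = 2 \cdot 4 = 8$)
$\left(-39\right) 24 S{\left(-3,4 + N{\left(-5,u \right)} 4 \right)} = \left(-39\right) 24 \cdot 8 = \left(-936\right) 8 = -7488$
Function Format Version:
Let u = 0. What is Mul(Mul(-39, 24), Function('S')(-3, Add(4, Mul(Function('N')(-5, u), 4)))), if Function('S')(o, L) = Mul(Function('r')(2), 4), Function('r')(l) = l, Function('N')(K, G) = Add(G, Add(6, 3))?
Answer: -7488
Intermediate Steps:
Function('N')(K, G) = Add(9, G) (Function('N')(K, G) = Add(G, 9) = Add(9, G))
Function('S')(o, L) = 8 (Function('S')(o, L) = Mul(2, 4) = 8)
Mul(Mul(-39, 24), Function('S')(-3, Add(4, Mul(Function('N')(-5, u), 4)))) = Mul(Mul(-39, 24), 8) = Mul(-936, 8) = -7488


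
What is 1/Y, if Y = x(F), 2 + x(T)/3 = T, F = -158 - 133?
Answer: -1/879 ≈ -0.0011377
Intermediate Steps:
F = -291
x(T) = -6 + 3*T
Y = -879 (Y = -6 + 3*(-291) = -6 - 873 = -879)
1/Y = 1/(-879) = -1/879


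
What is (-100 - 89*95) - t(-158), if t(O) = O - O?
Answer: -8555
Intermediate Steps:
t(O) = 0
(-100 - 89*95) - t(-158) = (-100 - 89*95) - 1*0 = (-100 - 8455) + 0 = -8555 + 0 = -8555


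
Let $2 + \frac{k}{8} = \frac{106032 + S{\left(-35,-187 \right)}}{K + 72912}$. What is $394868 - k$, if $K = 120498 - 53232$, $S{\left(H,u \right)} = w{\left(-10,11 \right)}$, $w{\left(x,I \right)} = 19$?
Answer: $\frac{27676600472}{70089} \approx 3.9488 \cdot 10^{5}$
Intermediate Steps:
$S{\left(H,u \right)} = 19$
$K = 67266$
$k = - \frac{697220}{70089}$ ($k = -16 + 8 \frac{106032 + 19}{67266 + 72912} = -16 + 8 \cdot \frac{106051}{140178} = -16 + \frac{424204}{70089} = - \frac{697220}{70089} \approx -9.9476$)
$394868 - k = 394868 - - \frac{697220}{70089} = 394868 + \frac{697220}{70089} = \frac{27676600472}{70089}$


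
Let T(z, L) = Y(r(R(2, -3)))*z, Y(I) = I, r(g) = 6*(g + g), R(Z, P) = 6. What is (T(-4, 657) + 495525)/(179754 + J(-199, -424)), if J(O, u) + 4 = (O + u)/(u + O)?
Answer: 165079/59917 ≈ 2.7551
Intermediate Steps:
J(O, u) = -3 (J(O, u) = -4 + (O + u)/(u + O) = -4 + (O + u)/(O + u) = -4 + 1 = -3)
r(g) = 12*g (r(g) = 6*(2*g) = 12*g)
T(z, L) = 72*z (T(z, L) = (12*6)*z = 72*z)
(T(-4, 657) + 495525)/(179754 + J(-199, -424)) = (72*(-4) + 495525)/(179754 - 3) = (-288 + 495525)/179751 = 495237*(1/179751) = 165079/59917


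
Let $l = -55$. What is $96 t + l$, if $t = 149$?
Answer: $14249$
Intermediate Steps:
$96 t + l = 96 \cdot 149 - 55 = 14304 - 55 = 14249$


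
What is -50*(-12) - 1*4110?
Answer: -3510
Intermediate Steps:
-50*(-12) - 1*4110 = 600 - 4110 = -3510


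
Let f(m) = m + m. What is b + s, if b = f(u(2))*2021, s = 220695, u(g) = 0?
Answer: 220695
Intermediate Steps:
f(m) = 2*m
b = 0 (b = (2*0)*2021 = 0*2021 = 0)
b + s = 0 + 220695 = 220695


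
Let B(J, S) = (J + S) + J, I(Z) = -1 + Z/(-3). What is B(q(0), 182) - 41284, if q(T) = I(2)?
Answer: -123316/3 ≈ -41105.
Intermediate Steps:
I(Z) = -1 - Z/3 (I(Z) = -1 + Z*(-1/3) = -1 - Z/3)
q(T) = -5/3 (q(T) = -1 - 1/3*2 = -1 - 2/3 = -5/3)
B(J, S) = S + 2*J
B(q(0), 182) - 41284 = (182 + 2*(-5/3)) - 41284 = (182 - 10/3) - 41284 = 536/3 - 41284 = -123316/3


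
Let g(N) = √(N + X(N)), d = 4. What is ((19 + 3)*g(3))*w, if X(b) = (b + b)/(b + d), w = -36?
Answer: -2376*√21/7 ≈ -1555.5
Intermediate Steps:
X(b) = 2*b/(4 + b) (X(b) = (b + b)/(b + 4) = (2*b)/(4 + b) = 2*b/(4 + b))
g(N) = √(N + 2*N/(4 + N))
((19 + 3)*g(3))*w = ((19 + 3)*√(3*(6 + 3)/(4 + 3)))*(-36) = (22*√(3*9/7))*(-36) = (22*√(3*(⅐)*9))*(-36) = (22*√(27/7))*(-36) = (22*(3*√21/7))*(-36) = (66*√21/7)*(-36) = -2376*√21/7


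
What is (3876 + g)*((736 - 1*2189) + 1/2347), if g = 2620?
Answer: -22152594240/2347 ≈ -9.4387e+6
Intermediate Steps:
(3876 + g)*((736 - 1*2189) + 1/2347) = (3876 + 2620)*((736 - 1*2189) + 1/2347) = 6496*((736 - 2189) + 1/2347) = 6496*(-1453 + 1/2347) = 6496*(-3410190/2347) = -22152594240/2347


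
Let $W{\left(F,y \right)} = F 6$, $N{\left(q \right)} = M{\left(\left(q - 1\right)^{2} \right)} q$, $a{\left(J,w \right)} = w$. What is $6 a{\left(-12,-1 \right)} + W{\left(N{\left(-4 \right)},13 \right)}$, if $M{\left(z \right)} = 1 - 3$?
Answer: $42$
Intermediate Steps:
$M{\left(z \right)} = -2$ ($M{\left(z \right)} = 1 - 3 = -2$)
$N{\left(q \right)} = - 2 q$
$W{\left(F,y \right)} = 6 F$
$6 a{\left(-12,-1 \right)} + W{\left(N{\left(-4 \right)},13 \right)} = 6 \left(-1\right) + 6 \left(\left(-2\right) \left(-4\right)\right) = -6 + 6 \cdot 8 = -6 + 48 = 42$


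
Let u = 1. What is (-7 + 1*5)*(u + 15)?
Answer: -32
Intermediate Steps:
(-7 + 1*5)*(u + 15) = (-7 + 1*5)*(1 + 15) = (-7 + 5)*16 = -2*16 = -32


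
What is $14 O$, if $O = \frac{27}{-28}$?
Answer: $- \frac{27}{2} \approx -13.5$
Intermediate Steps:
$O = - \frac{27}{28}$ ($O = 27 \left(- \frac{1}{28}\right) = - \frac{27}{28} \approx -0.96429$)
$14 O = 14 \left(- \frac{27}{28}\right) = - \frac{27}{2}$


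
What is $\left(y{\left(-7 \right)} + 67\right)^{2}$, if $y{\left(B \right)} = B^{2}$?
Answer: $13456$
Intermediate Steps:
$\left(y{\left(-7 \right)} + 67\right)^{2} = \left(\left(-7\right)^{2} + 67\right)^{2} = \left(49 + 67\right)^{2} = 116^{2} = 13456$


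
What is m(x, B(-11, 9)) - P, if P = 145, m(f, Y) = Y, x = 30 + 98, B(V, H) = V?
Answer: -156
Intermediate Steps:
x = 128
m(x, B(-11, 9)) - P = -11 - 1*145 = -11 - 145 = -156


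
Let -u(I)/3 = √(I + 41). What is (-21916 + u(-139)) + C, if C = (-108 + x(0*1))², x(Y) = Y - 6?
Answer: -8920 - 21*I*√2 ≈ -8920.0 - 29.698*I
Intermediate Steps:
u(I) = -3*√(41 + I) (u(I) = -3*√(I + 41) = -3*√(41 + I))
x(Y) = -6 + Y
C = 12996 (C = (-108 + (-6 + 0*1))² = (-108 + (-6 + 0))² = (-108 - 6)² = (-114)² = 12996)
(-21916 + u(-139)) + C = (-21916 - 3*√(41 - 139)) + 12996 = (-21916 - 21*I*√2) + 12996 = -8920 - 21*I*√2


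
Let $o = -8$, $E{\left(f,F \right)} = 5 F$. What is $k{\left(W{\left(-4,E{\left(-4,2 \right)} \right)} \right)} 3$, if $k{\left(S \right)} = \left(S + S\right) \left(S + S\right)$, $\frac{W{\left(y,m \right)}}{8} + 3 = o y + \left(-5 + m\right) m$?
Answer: $4793088$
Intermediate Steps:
$W{\left(y,m \right)} = -24 - 64 y + 8 m \left(-5 + m\right)$ ($W{\left(y,m \right)} = -24 + 8 \left(- 8 y + \left(-5 + m\right) m\right) = -24 + 8 \left(- 8 y + m \left(-5 + m\right)\right) = -24 + \left(- 64 y + 8 m \left(-5 + m\right)\right) = -24 - 64 y + 8 m \left(-5 + m\right)$)
$k{\left(S \right)} = 4 S^{2}$ ($k{\left(S \right)} = 2 S 2 S = 4 S^{2}$)
$k{\left(W{\left(-4,E{\left(-4,2 \right)} \right)} \right)} 3 = 4 \left(-24 - -256 - 40 \cdot 5 \cdot 2 + 8 \left(5 \cdot 2\right)^{2}\right)^{2} \cdot 3 = 4 \left(-24 + 256 - 400 + 8 \cdot 10^{2}\right)^{2} \cdot 3 = 4 \left(-24 + 256 - 400 + 8 \cdot 100\right)^{2} \cdot 3 = 4 \left(-24 + 256 - 400 + 800\right)^{2} \cdot 3 = 4 \cdot 632^{2} \cdot 3 = 4 \cdot 399424 \cdot 3 = 1597696 \cdot 3 = 4793088$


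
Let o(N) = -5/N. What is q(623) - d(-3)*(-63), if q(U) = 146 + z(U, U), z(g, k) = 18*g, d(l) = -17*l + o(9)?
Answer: 14538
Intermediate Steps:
d(l) = -5/9 - 17*l (d(l) = -17*l - 5/9 = -5/9 - 17*l)
q(U) = 146 + 18*U
q(623) - d(-3)*(-63) = (146 + 18*623) - (-5/9 - 17*(-3))*(-63) = (146 + 11214) - (-5/9 + 51)*(-63) = 11360 - 454*(-63)/9 = 11360 - 1*(-3178) = 11360 + 3178 = 14538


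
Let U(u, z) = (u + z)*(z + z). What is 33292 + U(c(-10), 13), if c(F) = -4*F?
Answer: 34670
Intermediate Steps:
U(u, z) = 2*z*(u + z) (U(u, z) = (u + z)*(2*z) = 2*z*(u + z))
33292 + U(c(-10), 13) = 33292 + 2*13*(-4*(-10) + 13) = 33292 + 2*13*(40 + 13) = 33292 + 2*13*53 = 33292 + 1378 = 34670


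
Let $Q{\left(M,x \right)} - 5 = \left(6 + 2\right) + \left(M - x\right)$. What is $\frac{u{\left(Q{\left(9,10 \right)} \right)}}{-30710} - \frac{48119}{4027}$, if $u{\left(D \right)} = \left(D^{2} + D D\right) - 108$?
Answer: $- \frac{147845935}{12366917} \approx -11.955$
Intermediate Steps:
$Q{\left(M,x \right)} = 13 + M - x$ ($Q{\left(M,x \right)} = 5 + \left(\left(6 + 2\right) + \left(M - x\right)\right) = 5 + \left(8 + \left(M - x\right)\right) = 5 + \left(8 + M - x\right) = 13 + M - x$)
$u{\left(D \right)} = -108 + 2 D^{2}$ ($u{\left(D \right)} = \left(D^{2} + D^{2}\right) - 108 = 2 D^{2} - 108 = -108 + 2 D^{2}$)
$\frac{u{\left(Q{\left(9,10 \right)} \right)}}{-30710} - \frac{48119}{4027} = \frac{-108 + 2 \left(13 + 9 - 10\right)^{2}}{-30710} - \frac{48119}{4027} = \left(-108 + 2 \left(13 + 9 - 10\right)^{2}\right) \left(- \frac{1}{30710}\right) - \frac{48119}{4027} = \left(-108 + 2 \cdot 12^{2}\right) \left(- \frac{1}{30710}\right) - \frac{48119}{4027} = \left(-108 + 2 \cdot 144\right) \left(- \frac{1}{30710}\right) - \frac{48119}{4027} = \left(-108 + 288\right) \left(- \frac{1}{30710}\right) - \frac{48119}{4027} = 180 \left(- \frac{1}{30710}\right) - \frac{48119}{4027} = - \frac{18}{3071} - \frac{48119}{4027} = - \frac{147845935}{12366917}$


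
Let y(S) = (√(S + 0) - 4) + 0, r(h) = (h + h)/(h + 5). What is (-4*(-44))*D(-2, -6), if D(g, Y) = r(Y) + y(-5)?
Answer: 1408 + 176*I*√5 ≈ 1408.0 + 393.55*I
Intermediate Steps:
r(h) = 2*h/(5 + h) (r(h) = (2*h)/(5 + h) = 2*h/(5 + h))
y(S) = -4 + √S (y(S) = (√S - 4) + 0 = (-4 + √S) + 0 = -4 + √S)
D(g, Y) = -4 + I*√5 + 2*Y/(5 + Y) (D(g, Y) = 2*Y/(5 + Y) + (-4 + √(-5)) = 2*Y/(5 + Y) + (-4 + I*√5) = -4 + I*√5 + 2*Y/(5 + Y))
(-4*(-44))*D(-2, -6) = (-4*(-44))*((2*(-6) + (-4 + I*√5)*(5 - 6))/(5 - 6)) = 176*((-12 + (-4 + I*√5)*(-1))/(-1)) = 176*(-(-12 + (4 - I*√5))) = 176*(-(-8 - I*√5)) = 176*(8 + I*√5) = 1408 + 176*I*√5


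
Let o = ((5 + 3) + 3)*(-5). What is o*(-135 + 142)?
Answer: -385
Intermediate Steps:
o = -55 (o = (8 + 3)*(-5) = 11*(-5) = -55)
o*(-135 + 142) = -55*(-135 + 142) = -55*7 = -385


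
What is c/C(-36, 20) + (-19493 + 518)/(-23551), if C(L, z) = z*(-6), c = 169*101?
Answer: -36337729/256920 ≈ -141.44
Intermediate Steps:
c = 17069
C(L, z) = -6*z
c/C(-36, 20) + (-19493 + 518)/(-23551) = 17069/((-6*20)) + (-19493 + 518)/(-23551) = 17069/(-120) - 18975*(-1/23551) = 17069*(-1/120) + 1725/2141 = -17069/120 + 1725/2141 = -36337729/256920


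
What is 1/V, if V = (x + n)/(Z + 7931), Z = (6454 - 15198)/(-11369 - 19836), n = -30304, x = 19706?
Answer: -247495599/330710590 ≈ -0.74837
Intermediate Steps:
Z = 8744/31205 (Z = -8744/(-31205) = -8744*(-1/31205) = 8744/31205 ≈ 0.28021)
V = -330710590/247495599 (V = (19706 - 30304)/(8744/31205 + 7931) = -10598/247495599/31205 = -10598*31205/247495599 = -330710590/247495599 ≈ -1.3362)
1/V = 1/(-330710590/247495599) = -247495599/330710590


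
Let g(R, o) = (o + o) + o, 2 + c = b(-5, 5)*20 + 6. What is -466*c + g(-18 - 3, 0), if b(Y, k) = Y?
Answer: 44736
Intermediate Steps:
c = -96 (c = -2 + (-5*20 + 6) = -2 + (-100 + 6) = -2 - 94 = -96)
g(R, o) = 3*o (g(R, o) = 2*o + o = 3*o)
-466*c + g(-18 - 3, 0) = -466*(-96) + 3*0 = 44736 + 0 = 44736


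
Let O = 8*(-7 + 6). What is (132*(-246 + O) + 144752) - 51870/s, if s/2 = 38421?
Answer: 1424437123/12807 ≈ 1.1122e+5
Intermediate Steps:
s = 76842 (s = 2*38421 = 76842)
O = -8 (O = 8*(-1) = -8)
(132*(-246 + O) + 144752) - 51870/s = (132*(-246 - 8) + 144752) - 51870/76842 = (132*(-254) + 144752) - 51870*1/76842 = (-33528 + 144752) - 8645/12807 = 111224 - 8645/12807 = 1424437123/12807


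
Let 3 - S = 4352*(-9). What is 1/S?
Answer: 1/39171 ≈ 2.5529e-5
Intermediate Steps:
S = 39171 (S = 3 - 4352*(-9) = 3 - 1*(-39168) = 3 + 39168 = 39171)
1/S = 1/39171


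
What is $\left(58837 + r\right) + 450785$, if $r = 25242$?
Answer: $534864$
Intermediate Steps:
$\left(58837 + r\right) + 450785 = \left(58837 + 25242\right) + 450785 = 84079 + 450785 = 534864$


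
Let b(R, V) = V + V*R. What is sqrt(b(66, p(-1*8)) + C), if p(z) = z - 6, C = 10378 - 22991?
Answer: I*sqrt(13551) ≈ 116.41*I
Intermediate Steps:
C = -12613
p(z) = -6 + z
b(R, V) = V + R*V
sqrt(b(66, p(-1*8)) + C) = sqrt((-6 - 1*8)*(1 + 66) - 12613) = sqrt((-6 - 8)*67 - 12613) = sqrt(-14*67 - 12613) = sqrt(-938 - 12613) = sqrt(-13551) = I*sqrt(13551)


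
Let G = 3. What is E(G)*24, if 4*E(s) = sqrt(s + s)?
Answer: 6*sqrt(6) ≈ 14.697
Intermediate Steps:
E(s) = sqrt(2)*sqrt(s)/4 (E(s) = sqrt(s + s)/4 = sqrt(2*s)/4 = (sqrt(2)*sqrt(s))/4 = sqrt(2)*sqrt(s)/4)
E(G)*24 = (sqrt(2)*sqrt(3)/4)*24 = (sqrt(6)/4)*24 = 6*sqrt(6)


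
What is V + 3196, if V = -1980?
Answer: 1216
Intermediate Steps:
V + 3196 = -1980 + 3196 = 1216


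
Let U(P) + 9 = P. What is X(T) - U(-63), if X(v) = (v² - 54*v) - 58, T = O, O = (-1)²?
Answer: -39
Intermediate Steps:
U(P) = -9 + P
O = 1
T = 1
X(v) = -58 + v² - 54*v
X(T) - U(-63) = (-58 + 1² - 54*1) - (-9 - 63) = (-58 + 1 - 54) - 1*(-72) = -111 + 72 = -39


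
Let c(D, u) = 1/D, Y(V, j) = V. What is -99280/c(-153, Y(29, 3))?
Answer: 15189840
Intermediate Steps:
-99280/c(-153, Y(29, 3)) = -99280/(1/(-153)) = -99280/(-1/153) = -99280*(-153) = 15189840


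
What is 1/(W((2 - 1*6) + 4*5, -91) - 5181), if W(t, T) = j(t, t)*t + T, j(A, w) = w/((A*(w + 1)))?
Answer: -17/89608 ≈ -0.00018972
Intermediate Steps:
j(A, w) = w/(A*(1 + w)) (j(A, w) = w/((A*(1 + w))) = w*(1/(A*(1 + w))) = w/(A*(1 + w)))
W(t, T) = T + t/(1 + t) (W(t, T) = (t/(t*(1 + t)))*t + T = t/(1 + t) + T = T + t/(1 + t))
1/(W((2 - 1*6) + 4*5, -91) - 5181) = 1/((((2 - 1*6) + 4*5) - 91*(1 + ((2 - 1*6) + 4*5)))/(1 + ((2 - 1*6) + 4*5)) - 5181) = 1/((((2 - 6) + 20) - 91*(1 + ((2 - 6) + 20)))/(1 + ((2 - 6) + 20)) - 5181) = 1/(((-4 + 20) - 91*(1 + (-4 + 20)))/(1 + (-4 + 20)) - 5181) = 1/((16 - 91*(1 + 16))/(1 + 16) - 5181) = 1/((16 - 91*17)/17 - 5181) = 1/((16 - 1547)/17 - 5181) = 1/((1/17)*(-1531) - 5181) = 1/(-1531/17 - 5181) = 1/(-89608/17) = -17/89608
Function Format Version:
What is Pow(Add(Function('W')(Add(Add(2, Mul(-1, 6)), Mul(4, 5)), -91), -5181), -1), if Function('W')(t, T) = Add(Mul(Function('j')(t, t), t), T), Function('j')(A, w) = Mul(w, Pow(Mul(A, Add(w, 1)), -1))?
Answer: Rational(-17, 89608) ≈ -0.00018972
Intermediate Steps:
Function('j')(A, w) = Mul(w, Pow(A, -1), Pow(Add(1, w), -1)) (Function('j')(A, w) = Mul(w, Pow(Mul(A, Add(1, w)), -1)) = Mul(w, Mul(Pow(A, -1), Pow(Add(1, w), -1))) = Mul(w, Pow(A, -1), Pow(Add(1, w), -1)))
Function('W')(t, T) = Add(T, Mul(t, Pow(Add(1, t), -1))) (Function('W')(t, T) = Add(Mul(Mul(t, Pow(t, -1), Pow(Add(1, t), -1)), t), T) = Add(Mul(Pow(Add(1, t), -1), t), T) = Add(Mul(t, Pow(Add(1, t), -1)), T) = Add(T, Mul(t, Pow(Add(1, t), -1))))
Pow(Add(Function('W')(Add(Add(2, Mul(-1, 6)), Mul(4, 5)), -91), -5181), -1) = Pow(Add(Mul(Pow(Add(1, Add(Add(2, Mul(-1, 6)), Mul(4, 5))), -1), Add(Add(Add(2, Mul(-1, 6)), Mul(4, 5)), Mul(-91, Add(1, Add(Add(2, Mul(-1, 6)), Mul(4, 5)))))), -5181), -1) = Pow(Add(Mul(Pow(Add(1, Add(Add(2, -6), 20)), -1), Add(Add(Add(2, -6), 20), Mul(-91, Add(1, Add(Add(2, -6), 20))))), -5181), -1) = Pow(Add(Mul(Pow(Add(1, Add(-4, 20)), -1), Add(Add(-4, 20), Mul(-91, Add(1, Add(-4, 20))))), -5181), -1) = Pow(Add(Mul(Pow(Add(1, 16), -1), Add(16, Mul(-91, Add(1, 16)))), -5181), -1) = Pow(Add(Mul(Pow(17, -1), Add(16, Mul(-91, 17))), -5181), -1) = Pow(Add(Mul(Rational(1, 17), Add(16, -1547)), -5181), -1) = Pow(Add(Mul(Rational(1, 17), -1531), -5181), -1) = Pow(Add(Rational(-1531, 17), -5181), -1) = Pow(Rational(-89608, 17), -1) = Rational(-17, 89608)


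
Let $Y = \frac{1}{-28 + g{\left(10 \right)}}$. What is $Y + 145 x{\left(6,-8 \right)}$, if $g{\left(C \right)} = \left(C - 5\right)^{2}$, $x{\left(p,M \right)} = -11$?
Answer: $- \frac{4786}{3} \approx -1595.3$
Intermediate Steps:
$g{\left(C \right)} = \left(-5 + C\right)^{2}$
$Y = - \frac{1}{3}$ ($Y = \frac{1}{-28 + \left(-5 + 10\right)^{2}} = \frac{1}{-28 + 5^{2}} = \frac{1}{-28 + 25} = \frac{1}{-3} = - \frac{1}{3} \approx -0.33333$)
$Y + 145 x{\left(6,-8 \right)} = - \frac{1}{3} + 145 \left(-11\right) = - \frac{1}{3} - 1595 = - \frac{4786}{3}$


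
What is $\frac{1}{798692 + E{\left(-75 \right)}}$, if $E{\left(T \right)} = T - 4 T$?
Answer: $\frac{1}{798917} \approx 1.2517 \cdot 10^{-6}$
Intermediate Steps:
$E{\left(T \right)} = - 3 T$
$\frac{1}{798692 + E{\left(-75 \right)}} = \frac{1}{798692 - -225} = \frac{1}{798692 + 225} = \frac{1}{798917}$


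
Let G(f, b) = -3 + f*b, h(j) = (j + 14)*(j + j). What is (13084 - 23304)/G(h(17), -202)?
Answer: 10220/212911 ≈ 0.048001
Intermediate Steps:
h(j) = 2*j*(14 + j) (h(j) = (14 + j)*(2*j) = 2*j*(14 + j))
G(f, b) = -3 + b*f
(13084 - 23304)/G(h(17), -202) = (13084 - 23304)/(-3 - 404*17*(14 + 17)) = -10220/(-3 - 404*17*31) = -10220/(-3 - 202*1054) = -10220/(-3 - 212908) = -10220/(-212911) = -10220*(-1/212911) = 10220/212911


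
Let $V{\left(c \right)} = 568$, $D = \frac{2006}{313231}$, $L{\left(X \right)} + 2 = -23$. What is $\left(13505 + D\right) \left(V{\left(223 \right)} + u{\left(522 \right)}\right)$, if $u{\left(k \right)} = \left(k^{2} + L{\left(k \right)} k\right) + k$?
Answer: $\frac{18679070333396}{5309} \approx 3.5184 \cdot 10^{9}$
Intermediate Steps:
$L{\left(X \right)} = -25$ ($L{\left(X \right)} = -2 - 23 = -25$)
$u{\left(k \right)} = k^{2} - 24 k$ ($u{\left(k \right)} = \left(k^{2} - 25 k\right) + k = k^{2} - 24 k$)
$D = \frac{34}{5309}$ ($D = 2006 \cdot \frac{1}{313231} = \frac{34}{5309} \approx 0.0064042$)
$\left(13505 + D\right) \left(V{\left(223 \right)} + u{\left(522 \right)}\right) = \left(13505 + \frac{34}{5309}\right) \left(568 + 522 \left(-24 + 522\right)\right) = \frac{71698079 \left(568 + 522 \cdot 498\right)}{5309} = \frac{71698079 \left(568 + 259956\right)}{5309} = \frac{71698079}{5309} \cdot 260524 = \frac{18679070333396}{5309}$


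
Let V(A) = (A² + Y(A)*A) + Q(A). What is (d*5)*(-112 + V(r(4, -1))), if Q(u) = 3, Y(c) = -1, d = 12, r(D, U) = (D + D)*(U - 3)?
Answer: 56820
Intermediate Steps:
r(D, U) = 2*D*(-3 + U) (r(D, U) = (2*D)*(-3 + U) = 2*D*(-3 + U))
V(A) = 3 + A² - A (V(A) = (A² - A) + 3 = 3 + A² - A)
(d*5)*(-112 + V(r(4, -1))) = (12*5)*(-112 + (3 + (2*4*(-3 - 1))² - 2*4*(-3 - 1))) = 60*(-112 + (3 + (2*4*(-4))² - 2*4*(-4))) = 60*(-112 + (3 + (-32)² - 1*(-32))) = 60*(-112 + (3 + 1024 + 32)) = 60*(-112 + 1059) = 60*947 = 56820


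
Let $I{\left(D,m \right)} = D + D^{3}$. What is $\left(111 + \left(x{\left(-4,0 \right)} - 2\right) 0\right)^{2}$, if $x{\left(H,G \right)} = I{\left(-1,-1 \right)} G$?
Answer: $12321$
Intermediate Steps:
$x{\left(H,G \right)} = - 2 G$ ($x{\left(H,G \right)} = \left(-1 + \left(-1\right)^{3}\right) G = \left(-1 - 1\right) G = - 2 G$)
$\left(111 + \left(x{\left(-4,0 \right)} - 2\right) 0\right)^{2} = \left(111 + \left(\left(-2\right) 0 - 2\right) 0\right)^{2} = \left(111 + \left(0 - 2\right) 0\right)^{2} = \left(111 - 0\right)^{2} = \left(111 + 0\right)^{2} = 111^{2} = 12321$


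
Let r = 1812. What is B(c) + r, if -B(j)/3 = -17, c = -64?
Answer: 1863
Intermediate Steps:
B(j) = 51 (B(j) = -3*(-17) = 51)
B(c) + r = 51 + 1812 = 1863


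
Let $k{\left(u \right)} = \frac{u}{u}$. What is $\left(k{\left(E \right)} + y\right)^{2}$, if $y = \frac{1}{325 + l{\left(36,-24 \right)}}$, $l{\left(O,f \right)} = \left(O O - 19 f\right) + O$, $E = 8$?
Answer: $\frac{4468996}{4464769} \approx 1.0009$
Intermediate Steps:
$l{\left(O,f \right)} = O + O^{2} - 19 f$ ($l{\left(O,f \right)} = \left(O^{2} - 19 f\right) + O = O + O^{2} - 19 f$)
$k{\left(u \right)} = 1$
$y = \frac{1}{2113}$ ($y = \frac{1}{325 + \left(36 + 36^{2} - -456\right)} = \frac{1}{325 + \left(36 + 1296 + 456\right)} = \frac{1}{325 + 1788} = \frac{1}{2113} \approx 0.00047326$)
$\left(k{\left(E \right)} + y\right)^{2} = \left(1 + \frac{1}{2113}\right)^{2} = \left(\frac{2114}{2113}\right)^{2} = \frac{4468996}{4464769}$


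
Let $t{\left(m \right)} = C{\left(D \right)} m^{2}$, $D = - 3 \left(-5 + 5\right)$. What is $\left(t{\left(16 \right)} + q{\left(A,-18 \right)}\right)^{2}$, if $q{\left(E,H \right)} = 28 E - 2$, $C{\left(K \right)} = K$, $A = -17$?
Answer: $228484$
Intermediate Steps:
$D = 0$ ($D = \left(-3\right) 0 = 0$)
$t{\left(m \right)} = 0$ ($t{\left(m \right)} = 0 m^{2} = 0$)
$q{\left(E,H \right)} = -2 + 28 E$
$\left(t{\left(16 \right)} + q{\left(A,-18 \right)}\right)^{2} = \left(0 + \left(-2 + 28 \left(-17\right)\right)\right)^{2} = \left(0 - 478\right)^{2} = \left(-478\right)^{2} = 228484$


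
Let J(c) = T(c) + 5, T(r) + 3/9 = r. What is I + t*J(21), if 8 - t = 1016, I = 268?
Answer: -25604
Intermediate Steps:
t = -1008 (t = 8 - 1*1016 = 8 - 1016 = -1008)
T(r) = -⅓ + r
J(c) = 14/3 + c (J(c) = (-⅓ + c) + 5 = 14/3 + c)
I + t*J(21) = 268 - 1008*(14/3 + 21) = 268 - 1008*77/3 = 268 - 25872 = -25604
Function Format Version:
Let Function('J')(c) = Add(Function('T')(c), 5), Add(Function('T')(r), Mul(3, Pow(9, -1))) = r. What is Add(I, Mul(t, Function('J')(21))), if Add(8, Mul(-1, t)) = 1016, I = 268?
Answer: -25604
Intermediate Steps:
t = -1008 (t = Add(8, Mul(-1, 1016)) = Add(8, -1016) = -1008)
Function('T')(r) = Add(Rational(-1, 3), r)
Function('J')(c) = Add(Rational(14, 3), c) (Function('J')(c) = Add(Add(Rational(-1, 3), c), 5) = Add(Rational(14, 3), c))
Add(I, Mul(t, Function('J')(21))) = Add(268, Mul(-1008, Add(Rational(14, 3), 21))) = Add(268, Mul(-1008, Rational(77, 3))) = Add(268, -25872) = -25604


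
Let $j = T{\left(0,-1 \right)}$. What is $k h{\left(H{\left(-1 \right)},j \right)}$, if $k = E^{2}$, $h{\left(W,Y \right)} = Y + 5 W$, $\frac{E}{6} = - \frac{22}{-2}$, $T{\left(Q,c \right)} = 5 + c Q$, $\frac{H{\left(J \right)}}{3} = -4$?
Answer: $-239580$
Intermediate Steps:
$H{\left(J \right)} = -12$ ($H{\left(J \right)} = 3 \left(-4\right) = -12$)
$T{\left(Q,c \right)} = 5 + Q c$
$j = 5$ ($j = 5 + 0 \left(-1\right) = 5 + 0 = 5$)
$E = 66$ ($E = 6 \left(- \frac{22}{-2}\right) = 6 \left(\left(-22\right) \left(- \frac{1}{2}\right)\right) = 6 \cdot 11 = 66$)
$k = 4356$ ($k = 66^{2} = 4356$)
$k h{\left(H{\left(-1 \right)},j \right)} = 4356 \left(5 + 5 \left(-12\right)\right) = 4356 \left(5 - 60\right) = 4356 \left(-55\right) = -239580$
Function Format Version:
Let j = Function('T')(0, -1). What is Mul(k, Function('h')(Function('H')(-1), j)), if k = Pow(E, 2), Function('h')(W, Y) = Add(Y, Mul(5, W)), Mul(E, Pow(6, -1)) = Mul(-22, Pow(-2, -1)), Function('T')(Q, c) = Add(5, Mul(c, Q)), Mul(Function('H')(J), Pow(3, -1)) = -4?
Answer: -239580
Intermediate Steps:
Function('H')(J) = -12 (Function('H')(J) = Mul(3, -4) = -12)
Function('T')(Q, c) = Add(5, Mul(Q, c))
j = 5 (j = Add(5, Mul(0, -1)) = Add(5, 0) = 5)
E = 66 (E = Mul(6, Mul(-22, Pow(-2, -1))) = Mul(6, Mul(-22, Rational(-1, 2))) = Mul(6, 11) = 66)
k = 4356 (k = Pow(66, 2) = 4356)
Mul(k, Function('h')(Function('H')(-1), j)) = Mul(4356, Add(5, Mul(5, -12))) = Mul(4356, Add(5, -60)) = Mul(4356, -55) = -239580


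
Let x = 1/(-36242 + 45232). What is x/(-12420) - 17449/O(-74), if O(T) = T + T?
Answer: 487070513513/4131264600 ≈ 117.90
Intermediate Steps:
O(T) = 2*T
x = 1/8990 ≈ 0.00011123
x/(-12420) - 17449/O(-74) = (1/8990)/(-12420) - 17449/(2*(-74)) = (1/8990)*(-1/12420) - 17449/(-148) = -1/111655800 - 17449*(-1/148) = -1/111655800 + 17449/148 = 487070513513/4131264600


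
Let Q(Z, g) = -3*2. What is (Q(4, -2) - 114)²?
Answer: 14400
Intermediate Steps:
Q(Z, g) = -6
(Q(4, -2) - 114)² = (-6 - 114)² = (-120)² = 14400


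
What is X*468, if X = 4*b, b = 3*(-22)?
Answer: -123552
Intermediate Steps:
b = -66
X = -264 (X = 4*(-66) = -264)
X*468 = -264*468 = -123552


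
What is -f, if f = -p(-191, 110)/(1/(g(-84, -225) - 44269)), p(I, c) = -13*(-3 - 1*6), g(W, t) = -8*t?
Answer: -4968873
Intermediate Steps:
p(I, c) = 117 (p(I, c) = -13*(-3 - 6) = -13*(-9) = 117)
f = 4968873 (f = -117/(1/(-8*(-225) - 44269)) = -117/(1/(1800 - 44269)) = -117/(1/(-42469)) = -117/(-1/42469) = -117*(-42469) = -1*(-4968873) = 4968873)
-f = -1*4968873 = -4968873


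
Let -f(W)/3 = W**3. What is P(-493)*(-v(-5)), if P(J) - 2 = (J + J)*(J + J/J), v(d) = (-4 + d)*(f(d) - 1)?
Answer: 1632893724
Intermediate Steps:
f(W) = -3*W**3
v(d) = (-1 - 3*d**3)*(-4 + d) (v(d) = (-4 + d)*(-3*d**3 - 1) = (-4 + d)*(-1 - 3*d**3) = (-1 - 3*d**3)*(-4 + d))
P(J) = 2 + 2*J*(1 + J) (P(J) = 2 + (J + J)*(J + J/J) = 2 + (2*J)*(J + 1) = 2 + (2*J)*(1 + J) = 2 + 2*J*(1 + J))
P(-493)*(-v(-5)) = (2 + 2*(-493) + 2*(-493)**2)*(-(4 - 1*(-5) - 3*(-5)**4 + 12*(-5)**3)) = (2 - 986 + 2*243049)*(-(4 + 5 - 3*625 + 12*(-125))) = (2 - 986 + 486098)*(-(4 + 5 - 1875 - 1500)) = 485114*(-1*(-3366)) = 485114*3366 = 1632893724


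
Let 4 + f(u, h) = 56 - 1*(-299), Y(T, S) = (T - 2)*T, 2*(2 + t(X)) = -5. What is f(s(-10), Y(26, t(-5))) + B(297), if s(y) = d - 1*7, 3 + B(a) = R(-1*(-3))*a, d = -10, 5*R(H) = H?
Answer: 2631/5 ≈ 526.20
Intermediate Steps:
R(H) = H/5
t(X) = -9/2 (t(X) = -2 + (½)*(-5) = -2 - 5/2 = -9/2)
B(a) = -3 + 3*a/5 (B(a) = -3 + ((-1*(-3))/5)*a = -3 + ((⅕)*3)*a = -3 + 3*a/5)
s(y) = -17 (s(y) = -10 - 1*7 = -10 - 7 = -17)
Y(T, S) = T*(-2 + T) (Y(T, S) = (-2 + T)*T = T*(-2 + T))
f(u, h) = 351 (f(u, h) = -4 + (56 - 1*(-299)) = -4 + (56 + 299) = -4 + 355 = 351)
f(s(-10), Y(26, t(-5))) + B(297) = 351 + (-3 + (⅗)*297) = 351 + (-3 + 891/5) = 351 + 876/5 = 2631/5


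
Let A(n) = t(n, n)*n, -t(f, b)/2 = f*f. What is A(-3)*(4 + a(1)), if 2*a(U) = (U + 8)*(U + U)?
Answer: 702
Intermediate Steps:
t(f, b) = -2*f² (t(f, b) = -2*f*f = -2*f²)
A(n) = -2*n³ (A(n) = (-2*n²)*n = -2*n³)
a(U) = U*(8 + U) (a(U) = ((U + 8)*(U + U))/2 = ((8 + U)*(2*U))/2 = (2*U*(8 + U))/2 = U*(8 + U))
A(-3)*(4 + a(1)) = (-2*(-3)³)*(4 + 1*(8 + 1)) = (-2*(-27))*(4 + 1*9) = 54*(4 + 9) = 54*13 = 702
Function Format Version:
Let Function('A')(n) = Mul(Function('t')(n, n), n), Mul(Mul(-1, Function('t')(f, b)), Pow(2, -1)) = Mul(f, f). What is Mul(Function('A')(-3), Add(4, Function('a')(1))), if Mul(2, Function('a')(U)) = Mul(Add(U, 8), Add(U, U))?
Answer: 702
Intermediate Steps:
Function('t')(f, b) = Mul(-2, Pow(f, 2)) (Function('t')(f, b) = Mul(-2, Mul(f, f)) = Mul(-2, Pow(f, 2)))
Function('A')(n) = Mul(-2, Pow(n, 3)) (Function('A')(n) = Mul(Mul(-2, Pow(n, 2)), n) = Mul(-2, Pow(n, 3)))
Function('a')(U) = Mul(U, Add(8, U)) (Function('a')(U) = Mul(Rational(1, 2), Mul(Add(U, 8), Add(U, U))) = Mul(Rational(1, 2), Mul(Add(8, U), Mul(2, U))) = Mul(Rational(1, 2), Mul(2, U, Add(8, U))) = Mul(U, Add(8, U)))
Mul(Function('A')(-3), Add(4, Function('a')(1))) = Mul(Mul(-2, Pow(-3, 3)), Add(4, Mul(1, Add(8, 1)))) = Mul(Mul(-2, -27), Add(4, Mul(1, 9))) = Mul(54, Add(4, 9)) = Mul(54, 13) = 702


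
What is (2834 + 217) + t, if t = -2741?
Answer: 310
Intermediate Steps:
(2834 + 217) + t = (2834 + 217) - 2741 = 3051 - 2741 = 310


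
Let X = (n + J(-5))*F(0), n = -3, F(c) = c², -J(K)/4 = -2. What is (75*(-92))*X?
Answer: 0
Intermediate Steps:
J(K) = 8 (J(K) = -4*(-2) = 8)
X = 0 (X = (-3 + 8)*0² = 5*0 = 0)
(75*(-92))*X = (75*(-92))*0 = -6900*0 = 0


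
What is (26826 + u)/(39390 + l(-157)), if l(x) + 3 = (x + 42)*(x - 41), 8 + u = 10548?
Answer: 37366/62157 ≈ 0.60116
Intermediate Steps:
u = 10540 (u = -8 + 10548 = 10540)
l(x) = -3 + (-41 + x)*(42 + x) (l(x) = -3 + (x + 42)*(x - 41) = -3 + (42 + x)*(-41 + x) = -3 + (-41 + x)*(42 + x))
(26826 + u)/(39390 + l(-157)) = (26826 + 10540)/(39390 + (-1725 - 157 + (-157)**2)) = 37366/(39390 + (-1725 - 157 + 24649)) = 37366/(39390 + 22767) = 37366/62157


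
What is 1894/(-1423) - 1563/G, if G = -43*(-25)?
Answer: -4260199/1529725 ≈ -2.7849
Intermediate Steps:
G = 1075
1894/(-1423) - 1563/G = 1894/(-1423) - 1563/1075 = 1894*(-1/1423) - 1563*1/1075 = -1894/1423 - 1563/1075 = -4260199/1529725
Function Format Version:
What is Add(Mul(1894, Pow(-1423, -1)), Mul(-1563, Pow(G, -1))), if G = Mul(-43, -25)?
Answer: Rational(-4260199, 1529725) ≈ -2.7849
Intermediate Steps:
G = 1075
Add(Mul(1894, Pow(-1423, -1)), Mul(-1563, Pow(G, -1))) = Add(Mul(1894, Pow(-1423, -1)), Mul(-1563, Pow(1075, -1))) = Add(Mul(1894, Rational(-1, 1423)), Mul(-1563, Rational(1, 1075))) = Add(Rational(-1894, 1423), Rational(-1563, 1075)) = Rational(-4260199, 1529725)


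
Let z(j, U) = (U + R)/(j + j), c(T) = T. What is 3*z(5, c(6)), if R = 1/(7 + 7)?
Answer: 51/28 ≈ 1.8214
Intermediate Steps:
R = 1/14 ≈ 0.071429
z(j, U) = (1/14 + U)/(2*j) (z(j, U) = (U + 1/14)/(j + j) = (1/14 + U)/((2*j)) = (1/14 + U)*(1/(2*j)) = (1/14 + U)/(2*j))
3*z(5, c(6)) = 3*((1/28)*(1 + 14*6)/5) = 3*((1/28)*(⅕)*(1 + 84)) = 3*((1/28)*(⅕)*85) = 3*(17/28) = 51/28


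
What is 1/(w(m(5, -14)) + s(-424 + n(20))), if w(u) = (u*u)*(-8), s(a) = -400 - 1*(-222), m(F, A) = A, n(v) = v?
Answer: -1/1746 ≈ -0.00057274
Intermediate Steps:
s(a) = -178 (s(a) = -400 + 222 = -178)
w(u) = -8*u² (w(u) = u²*(-8) = -8*u²)
1/(w(m(5, -14)) + s(-424 + n(20))) = 1/(-8*(-14)² - 178) = 1/(-8*196 - 178) = 1/(-1568 - 178) = 1/(-1746) = -1/1746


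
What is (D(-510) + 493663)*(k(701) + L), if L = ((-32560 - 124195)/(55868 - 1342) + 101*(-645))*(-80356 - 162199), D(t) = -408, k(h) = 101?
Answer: 424996764095284923255/54526 ≈ 7.7944e+15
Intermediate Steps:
L = 861616732478875/54526 (L = (-156755/54526 - 65145)*(-242555) = -3552253025/54526*(-242555) = 861616732478875/54526 ≈ 1.5802e+10)
(D(-510) + 493663)*(k(701) + L) = (-408 + 493663)*(101 + 861616732478875/54526) = 493255*(861616737986001/54526) = 424996764095284923255/54526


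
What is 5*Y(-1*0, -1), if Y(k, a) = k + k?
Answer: 0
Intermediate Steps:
Y(k, a) = 2*k
5*Y(-1*0, -1) = 5*(2*(-1*0)) = 5*(2*0) = 5*0 = 0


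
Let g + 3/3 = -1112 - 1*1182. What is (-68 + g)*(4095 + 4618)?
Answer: -20588819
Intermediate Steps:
g = -2295 (g = -1 + (-1112 - 1*1182) = -1 + (-1112 - 1182) = -1 - 2294 = -2295)
(-68 + g)*(4095 + 4618) = (-68 - 2295)*(4095 + 4618) = -2363*8713 = -20588819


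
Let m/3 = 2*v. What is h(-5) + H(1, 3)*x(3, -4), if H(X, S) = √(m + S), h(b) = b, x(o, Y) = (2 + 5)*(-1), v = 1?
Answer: -26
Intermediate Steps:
x(o, Y) = -7 (x(o, Y) = 7*(-1) = -7)
m = 6 (m = 3*(2*1) = 3*2 = 6)
H(X, S) = √(6 + S)
h(-5) + H(1, 3)*x(3, -4) = -5 + √(6 + 3)*(-7) = -5 + √9*(-7) = -5 + 3*(-7) = -5 - 21 = -26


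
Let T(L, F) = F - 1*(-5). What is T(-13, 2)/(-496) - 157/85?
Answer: -78467/42160 ≈ -1.8612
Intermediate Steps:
T(L, F) = 5 + F (T(L, F) = F + 5 = 5 + F)
T(-13, 2)/(-496) - 157/85 = (5 + 2)/(-496) - 157/85 = 7*(-1/496) - 157*1/85 = -7/496 - 157/85 = -78467/42160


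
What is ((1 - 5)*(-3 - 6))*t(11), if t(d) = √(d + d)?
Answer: 36*√22 ≈ 168.85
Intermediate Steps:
t(d) = √2*√d (t(d) = √(2*d) = √2*√d)
((1 - 5)*(-3 - 6))*t(11) = ((1 - 5)*(-3 - 6))*(√2*√11) = (-4*(-9))*√22 = 36*√22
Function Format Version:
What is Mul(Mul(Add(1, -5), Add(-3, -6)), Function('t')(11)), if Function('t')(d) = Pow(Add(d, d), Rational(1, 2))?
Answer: Mul(36, Pow(22, Rational(1, 2))) ≈ 168.85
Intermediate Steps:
Function('t')(d) = Mul(Pow(2, Rational(1, 2)), Pow(d, Rational(1, 2))) (Function('t')(d) = Pow(Mul(2, d), Rational(1, 2)) = Mul(Pow(2, Rational(1, 2)), Pow(d, Rational(1, 2))))
Mul(Mul(Add(1, -5), Add(-3, -6)), Function('t')(11)) = Mul(Mul(Add(1, -5), Add(-3, -6)), Mul(Pow(2, Rational(1, 2)), Pow(11, Rational(1, 2)))) = Mul(Mul(-4, -9), Pow(22, Rational(1, 2))) = Mul(36, Pow(22, Rational(1, 2)))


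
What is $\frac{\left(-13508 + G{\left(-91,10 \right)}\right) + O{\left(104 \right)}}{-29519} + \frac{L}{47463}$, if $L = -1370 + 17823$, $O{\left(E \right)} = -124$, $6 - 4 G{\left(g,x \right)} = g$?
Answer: $\frac{4526162981}{5604241188} \approx 0.80763$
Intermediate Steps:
$G{\left(g,x \right)} = \frac{3}{2} - \frac{g}{4}$
$L = 16453$
$\frac{\left(-13508 + G{\left(-91,10 \right)}\right) + O{\left(104 \right)}}{-29519} + \frac{L}{47463} = \frac{\left(-13508 + \left(\frac{3}{2} - - \frac{91}{4}\right)\right) - 124}{-29519} + \frac{16453}{47463} = \left(\left(-13508 + \left(\frac{3}{2} + \frac{91}{4}\right)\right) - 124\right) \left(- \frac{1}{29519}\right) + 16453 \cdot \frac{1}{47463} = \left(\left(-13508 + \frac{97}{4}\right) - 124\right) \left(- \frac{1}{29519}\right) + \frac{16453}{47463} = \left(- \frac{53935}{4} - 124\right) \left(- \frac{1}{29519}\right) + \frac{16453}{47463} = \left(- \frac{54431}{4}\right) \left(- \frac{1}{29519}\right) + \frac{16453}{47463} = \frac{54431}{118076} + \frac{16453}{47463} = \frac{4526162981}{5604241188}$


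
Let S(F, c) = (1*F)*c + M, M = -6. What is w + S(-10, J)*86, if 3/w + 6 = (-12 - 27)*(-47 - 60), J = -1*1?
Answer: 477817/1389 ≈ 344.00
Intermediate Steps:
J = -1
S(F, c) = -6 + F*c (S(F, c) = (1*F)*c - 6 = F*c - 6 = -6 + F*c)
w = 1/1389 (w = 3/(-6 + (-12 - 27)*(-47 - 60)) = 3/(-6 - 39*(-107)) = 3/(-6 + 4173) = 3/4167 = 3*(1/4167) = 1/1389 ≈ 0.00071994)
w + S(-10, J)*86 = 1/1389 + (-6 - 10*(-1))*86 = 1/1389 + (-6 + 10)*86 = 1/1389 + 4*86 = 1/1389 + 344 = 477817/1389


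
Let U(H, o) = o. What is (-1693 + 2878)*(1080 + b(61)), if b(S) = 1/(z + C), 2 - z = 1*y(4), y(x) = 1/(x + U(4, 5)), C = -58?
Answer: 129257667/101 ≈ 1.2798e+6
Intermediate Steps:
y(x) = 1/(5 + x) (y(x) = 1/(x + 5) = 1/(5 + x))
z = 17/9 (z = 2 - 1/(5 + 4) = 2 - 1/9 = 2 - 1*⅑ = 2 - ⅑ = 17/9 ≈ 1.8889)
b(S) = -9/505 (b(S) = 1/(17/9 - 58) = 1/(-505/9) = -9/505)
(-1693 + 2878)*(1080 + b(61)) = (-1693 + 2878)*(1080 - 9/505) = 1185*(545391/505) = 129257667/101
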